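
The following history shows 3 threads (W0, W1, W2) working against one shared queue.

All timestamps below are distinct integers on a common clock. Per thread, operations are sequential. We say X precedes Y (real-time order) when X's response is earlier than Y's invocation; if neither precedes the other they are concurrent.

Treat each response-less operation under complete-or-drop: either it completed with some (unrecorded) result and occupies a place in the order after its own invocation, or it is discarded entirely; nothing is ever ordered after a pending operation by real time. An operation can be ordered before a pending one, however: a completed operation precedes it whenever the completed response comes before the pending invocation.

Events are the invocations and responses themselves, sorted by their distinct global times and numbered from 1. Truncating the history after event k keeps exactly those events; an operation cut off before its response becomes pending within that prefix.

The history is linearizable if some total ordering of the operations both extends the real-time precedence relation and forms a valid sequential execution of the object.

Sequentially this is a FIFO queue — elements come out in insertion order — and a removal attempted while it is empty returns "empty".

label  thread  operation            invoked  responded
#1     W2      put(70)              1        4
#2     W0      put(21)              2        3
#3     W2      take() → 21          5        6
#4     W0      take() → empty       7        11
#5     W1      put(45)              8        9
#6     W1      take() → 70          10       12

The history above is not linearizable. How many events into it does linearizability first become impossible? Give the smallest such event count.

events 1..10 are linearizable; a witness order is #2, #1, #3, #4, #5:
after step 1 (#2 put(21)): queue <21>
after step 2 (#1 put(70)): queue <21,70>
after step 3 (#3 take() → 21): queue <70>
after step 4 (#4 take() (pending, included)): queue <>
after step 5 (#5 put(45)): queue <45>
event 11 — #4's response, time 11 — after it, nothing linearizes
including or dropping the 1 pending operation (#6) in any combination fails
one such order, #1, #2, #3, #4, #5 (pending dropped), breaks at step 3 where #3 take() → 21 is illegal
one such order, #1, #2, #3, #5, #4 (pending dropped), breaks at step 3 where #3 take() → 21 is illegal

11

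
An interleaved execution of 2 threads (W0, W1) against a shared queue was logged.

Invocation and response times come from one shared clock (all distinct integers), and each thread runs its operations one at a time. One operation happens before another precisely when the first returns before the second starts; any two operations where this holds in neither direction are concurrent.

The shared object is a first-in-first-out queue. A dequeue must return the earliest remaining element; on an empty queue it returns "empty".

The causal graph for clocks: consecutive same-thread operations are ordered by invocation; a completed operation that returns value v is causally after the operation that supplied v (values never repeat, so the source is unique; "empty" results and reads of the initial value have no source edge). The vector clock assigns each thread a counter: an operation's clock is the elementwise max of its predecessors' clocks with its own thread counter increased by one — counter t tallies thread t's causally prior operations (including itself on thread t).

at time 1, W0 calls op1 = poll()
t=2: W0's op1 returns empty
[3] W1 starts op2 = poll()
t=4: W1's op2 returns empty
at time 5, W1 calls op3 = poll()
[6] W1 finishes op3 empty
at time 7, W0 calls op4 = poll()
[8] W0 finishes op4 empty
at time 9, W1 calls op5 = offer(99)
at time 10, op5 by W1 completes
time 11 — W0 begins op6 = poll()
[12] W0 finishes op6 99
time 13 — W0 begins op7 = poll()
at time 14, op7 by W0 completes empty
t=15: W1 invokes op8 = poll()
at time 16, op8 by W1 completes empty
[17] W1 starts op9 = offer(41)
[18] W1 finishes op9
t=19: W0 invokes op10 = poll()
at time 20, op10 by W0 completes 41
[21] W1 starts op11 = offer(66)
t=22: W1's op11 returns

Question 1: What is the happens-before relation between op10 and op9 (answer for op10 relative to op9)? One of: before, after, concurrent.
after

op10 spans [19,20], op9 spans [17,18]
resp(op9)=18 < inv(op10)=19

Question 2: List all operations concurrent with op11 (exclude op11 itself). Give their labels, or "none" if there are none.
none

op11 spans [21,22]; an op avoiding the whole window 21..22 is ordered, any other is concurrent
op1 [1,2]: before
op2 [3,4]: before
op3 [5,6]: before
op4 [7,8]: before
op5 [9,10]: before
op6 [11,12]: before
op7 [13,14]: before
op8 [15,16]: before
op9 [17,18]: before
op10 [19,20]: before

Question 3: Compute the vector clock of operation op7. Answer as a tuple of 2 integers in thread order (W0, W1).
(4, 3)

invoked at 3, op2 has no predecessors; its own W1 bump gives (0, 1)
invoked at 1, op1 has no predecessors; its own W0 bump gives (1, 0)
op3 (invocation 5): componentwise max over VC(op2)=(0, 1), +1 at W1, giving (0, 2)
op4 (invocation 7): componentwise max over VC(op1)=(1, 0), +1 at W0, giving (2, 0)
op5 (invocation 9): componentwise max over VC(op3)=(0, 2), +1 at W1, giving (0, 3)
op8 (invocation 15): componentwise max over VC(op5)=(0, 3), +1 at W1, giving (0, 4)
op9 (invocation 17): componentwise max over VC(op8)=(0, 4), +1 at W1, giving (0, 5)
op11 (invocation 21): componentwise max over VC(op9)=(0, 5), +1 at W1, giving (0, 6)
op6 (invocation 11): componentwise max over VC(op4)=(2, 0), VC(op5)=(0, 3), +1 at W0, giving (3, 3)
op7 (invocation 13): componentwise max over VC(op6)=(3, 3), +1 at W0, giving (4, 3)
op10 (invocation 19): componentwise max over VC(op7)=(4, 3), VC(op9)=(0, 5), +1 at W0, giving (5, 5)
target: VC(op7) = (4, 3)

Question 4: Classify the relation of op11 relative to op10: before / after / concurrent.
after

op11 spans [21,22], op10 spans [19,20]
resp(op10)=20 < inv(op11)=21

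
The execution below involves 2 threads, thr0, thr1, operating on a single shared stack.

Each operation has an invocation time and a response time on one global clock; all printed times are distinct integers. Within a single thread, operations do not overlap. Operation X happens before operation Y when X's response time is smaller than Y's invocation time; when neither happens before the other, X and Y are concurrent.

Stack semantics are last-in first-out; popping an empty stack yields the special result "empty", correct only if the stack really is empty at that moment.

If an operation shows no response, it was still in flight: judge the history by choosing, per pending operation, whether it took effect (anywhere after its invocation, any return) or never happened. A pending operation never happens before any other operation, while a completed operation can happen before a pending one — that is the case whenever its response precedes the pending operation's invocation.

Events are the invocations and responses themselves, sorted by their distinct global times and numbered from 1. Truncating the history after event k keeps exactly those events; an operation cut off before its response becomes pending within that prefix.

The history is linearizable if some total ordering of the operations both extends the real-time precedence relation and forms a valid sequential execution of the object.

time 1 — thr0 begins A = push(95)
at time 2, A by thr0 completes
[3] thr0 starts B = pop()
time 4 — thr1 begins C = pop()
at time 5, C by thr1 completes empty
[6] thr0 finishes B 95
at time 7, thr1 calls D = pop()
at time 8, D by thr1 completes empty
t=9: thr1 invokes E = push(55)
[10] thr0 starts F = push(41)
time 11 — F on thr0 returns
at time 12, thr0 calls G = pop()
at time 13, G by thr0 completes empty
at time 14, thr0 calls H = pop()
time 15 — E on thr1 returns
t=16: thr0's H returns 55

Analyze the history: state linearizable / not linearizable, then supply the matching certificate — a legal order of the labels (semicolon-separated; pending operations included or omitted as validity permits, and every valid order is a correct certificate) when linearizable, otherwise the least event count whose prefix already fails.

not linearizable — minimal violating prefix: 13 events

prefix check: 1..12 passes, 1..13 fails once G's time-13 response joins
no legal order exists: 2 real-time-consistent candidates over 6 completed stack operations, all rejected
no escape via the 1 pending operation (E): every completion choice fails
take A, B, C, D, F, G (pending dropped): step 6 already fails, because G pop() → empty cannot occur there
take A, C, B, D, F, G (pending dropped): step 2 already fails, because C pop() → empty cannot occur there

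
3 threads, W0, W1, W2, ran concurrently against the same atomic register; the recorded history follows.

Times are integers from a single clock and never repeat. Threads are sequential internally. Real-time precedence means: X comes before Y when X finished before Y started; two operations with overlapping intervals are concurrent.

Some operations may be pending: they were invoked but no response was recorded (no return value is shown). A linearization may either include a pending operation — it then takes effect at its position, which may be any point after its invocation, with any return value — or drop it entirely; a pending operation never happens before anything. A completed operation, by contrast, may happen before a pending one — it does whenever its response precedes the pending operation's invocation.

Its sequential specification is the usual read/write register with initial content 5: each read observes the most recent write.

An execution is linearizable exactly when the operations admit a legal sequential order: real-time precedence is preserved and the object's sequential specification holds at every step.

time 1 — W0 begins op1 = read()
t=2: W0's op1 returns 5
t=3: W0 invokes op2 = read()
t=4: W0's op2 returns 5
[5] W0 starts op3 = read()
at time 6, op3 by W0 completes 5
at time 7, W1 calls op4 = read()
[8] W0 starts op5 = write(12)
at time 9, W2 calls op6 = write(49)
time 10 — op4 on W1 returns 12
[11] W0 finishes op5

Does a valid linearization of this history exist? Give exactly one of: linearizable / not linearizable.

linearizable

a witness: op1, op2, op3, op5, op4
after step 1 (op1 read() → 5): value 5
after step 2 (op2 read() → 5): value 5
after step 3 (op3 read() → 5): value 5
after step 4 (op5 write(12)): value 12
after step 5 (op4 read() → 12): value 12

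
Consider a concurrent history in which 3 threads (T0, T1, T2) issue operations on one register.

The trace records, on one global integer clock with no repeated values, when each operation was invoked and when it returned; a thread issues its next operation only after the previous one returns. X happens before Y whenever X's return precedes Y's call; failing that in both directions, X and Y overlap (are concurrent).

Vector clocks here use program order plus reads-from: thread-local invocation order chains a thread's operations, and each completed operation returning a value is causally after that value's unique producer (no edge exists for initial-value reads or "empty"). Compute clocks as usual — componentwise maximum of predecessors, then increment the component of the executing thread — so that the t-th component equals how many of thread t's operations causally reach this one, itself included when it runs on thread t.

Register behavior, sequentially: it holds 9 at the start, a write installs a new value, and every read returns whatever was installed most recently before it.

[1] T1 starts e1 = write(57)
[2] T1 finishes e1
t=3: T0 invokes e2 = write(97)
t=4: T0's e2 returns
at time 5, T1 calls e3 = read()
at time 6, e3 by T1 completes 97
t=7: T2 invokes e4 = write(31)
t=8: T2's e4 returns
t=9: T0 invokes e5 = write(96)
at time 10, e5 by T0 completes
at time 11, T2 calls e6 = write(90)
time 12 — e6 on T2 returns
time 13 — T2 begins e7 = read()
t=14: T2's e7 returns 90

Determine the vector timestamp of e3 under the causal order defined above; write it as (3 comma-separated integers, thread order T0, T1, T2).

e4 (invocation 7): nothing precedes it; T2's component alone gives (0, 0, 1)
e1 (invocation 1): nothing precedes it; T1's component alone gives (0, 1, 0)
e2 (invocation 3): nothing precedes it; T0's component alone gives (1, 0, 0)
VC(e6, invoked at 11): max of VC(e4)=(0, 0, 1), then +1 on thread T2 → (0, 0, 2)
VC(e5, invoked at 9): max of VC(e2)=(1, 0, 0), then +1 on thread T0 → (2, 0, 0)
VC(e7, invoked at 13): max of VC(e6)=(0, 0, 2), then +1 on thread T2 → (0, 0, 3)
VC(e3, invoked at 5): max of VC(e1)=(0, 1, 0), VC(e2)=(1, 0, 0), then +1 on thread T1 → (1, 2, 0)
target: VC(e3) = (1, 2, 0)

(1, 2, 0)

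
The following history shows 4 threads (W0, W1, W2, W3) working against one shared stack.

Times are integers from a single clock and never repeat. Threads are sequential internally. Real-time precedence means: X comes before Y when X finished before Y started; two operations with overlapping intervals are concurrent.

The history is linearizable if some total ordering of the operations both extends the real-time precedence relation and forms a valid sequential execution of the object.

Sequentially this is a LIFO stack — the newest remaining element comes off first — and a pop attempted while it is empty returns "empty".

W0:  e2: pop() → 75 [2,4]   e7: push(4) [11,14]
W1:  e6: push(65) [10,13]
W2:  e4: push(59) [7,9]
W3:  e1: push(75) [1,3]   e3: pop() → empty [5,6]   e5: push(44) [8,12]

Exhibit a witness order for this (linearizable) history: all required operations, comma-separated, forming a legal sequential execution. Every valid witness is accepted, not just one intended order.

e1, e2, e3, e4, e5, e6, e7

1. e1 push(75), leaving stack <75>
2. e2 pop() → 75, leaving stack <>
3. e3 pop() → empty, leaving stack <>
4. e4 push(59), leaving stack <59>
5. e5 push(44), leaving stack <59,44>
6. e6 push(65), leaving stack <59,44,65>
7. e7 push(4), leaving stack <59,44,65,4>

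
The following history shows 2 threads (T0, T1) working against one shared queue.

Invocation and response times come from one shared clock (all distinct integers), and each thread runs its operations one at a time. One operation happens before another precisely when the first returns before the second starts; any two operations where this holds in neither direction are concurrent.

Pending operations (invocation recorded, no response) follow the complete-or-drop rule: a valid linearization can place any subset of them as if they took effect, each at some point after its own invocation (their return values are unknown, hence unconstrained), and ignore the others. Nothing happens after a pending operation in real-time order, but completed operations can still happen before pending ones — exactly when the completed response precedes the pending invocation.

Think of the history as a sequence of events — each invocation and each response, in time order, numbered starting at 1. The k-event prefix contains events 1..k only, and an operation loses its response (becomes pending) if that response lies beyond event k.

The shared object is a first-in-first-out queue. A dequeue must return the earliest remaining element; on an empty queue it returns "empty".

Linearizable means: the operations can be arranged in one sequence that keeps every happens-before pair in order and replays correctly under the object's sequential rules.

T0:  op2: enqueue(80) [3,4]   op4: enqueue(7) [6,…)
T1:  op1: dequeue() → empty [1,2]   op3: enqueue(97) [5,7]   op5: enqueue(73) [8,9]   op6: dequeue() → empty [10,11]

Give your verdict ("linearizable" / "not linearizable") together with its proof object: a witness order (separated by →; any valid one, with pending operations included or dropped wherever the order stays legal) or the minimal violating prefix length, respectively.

prefix check: 1..10 passes, 1..11 fails once op6's time-11 response joins
one real-time candidate order over the 5 completed operations — the queue replay rejects it
no escape via the 1 pending operation (op4): every completion choice fails
for example op1, op2, op3, op5, op6 (pending dropped) fails at step 5: op6 dequeue() → empty is not legal there

not linearizable — minimal violating prefix: 11 events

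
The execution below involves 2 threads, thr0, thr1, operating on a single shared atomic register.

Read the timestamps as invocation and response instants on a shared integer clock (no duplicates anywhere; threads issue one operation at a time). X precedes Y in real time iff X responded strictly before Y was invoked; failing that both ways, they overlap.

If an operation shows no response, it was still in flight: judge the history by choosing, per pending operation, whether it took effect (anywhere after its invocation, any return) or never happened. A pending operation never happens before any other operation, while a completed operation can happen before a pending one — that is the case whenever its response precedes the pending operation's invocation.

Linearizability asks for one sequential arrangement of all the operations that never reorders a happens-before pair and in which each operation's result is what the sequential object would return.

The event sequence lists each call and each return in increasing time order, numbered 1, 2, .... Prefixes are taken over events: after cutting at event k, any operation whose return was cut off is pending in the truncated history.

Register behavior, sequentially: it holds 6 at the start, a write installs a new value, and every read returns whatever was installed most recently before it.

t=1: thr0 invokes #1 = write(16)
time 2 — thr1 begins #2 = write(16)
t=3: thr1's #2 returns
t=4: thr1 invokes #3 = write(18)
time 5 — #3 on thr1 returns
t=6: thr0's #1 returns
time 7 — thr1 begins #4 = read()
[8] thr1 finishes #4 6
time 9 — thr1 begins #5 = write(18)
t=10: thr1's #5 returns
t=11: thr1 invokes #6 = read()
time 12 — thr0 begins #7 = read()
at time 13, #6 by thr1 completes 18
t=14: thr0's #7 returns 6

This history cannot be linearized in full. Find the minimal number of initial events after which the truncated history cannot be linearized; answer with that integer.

events 1..7 are linearizable, e.g. via #1, #2, #3:
1. #1 write(16), leaving value 16
2. #2 write(16), leaving value 16
3. #3 write(18), leaving value 18
at event 8 (#4's time-8 response) nothing linearizes any more
sample order #1, #2, #3, #4 stalls at step 4 — #4 read() → 6 has no legal effect
sample order #2, #1, #3, #4 stalls at step 4 — #4 read() → 6 has no legal effect

8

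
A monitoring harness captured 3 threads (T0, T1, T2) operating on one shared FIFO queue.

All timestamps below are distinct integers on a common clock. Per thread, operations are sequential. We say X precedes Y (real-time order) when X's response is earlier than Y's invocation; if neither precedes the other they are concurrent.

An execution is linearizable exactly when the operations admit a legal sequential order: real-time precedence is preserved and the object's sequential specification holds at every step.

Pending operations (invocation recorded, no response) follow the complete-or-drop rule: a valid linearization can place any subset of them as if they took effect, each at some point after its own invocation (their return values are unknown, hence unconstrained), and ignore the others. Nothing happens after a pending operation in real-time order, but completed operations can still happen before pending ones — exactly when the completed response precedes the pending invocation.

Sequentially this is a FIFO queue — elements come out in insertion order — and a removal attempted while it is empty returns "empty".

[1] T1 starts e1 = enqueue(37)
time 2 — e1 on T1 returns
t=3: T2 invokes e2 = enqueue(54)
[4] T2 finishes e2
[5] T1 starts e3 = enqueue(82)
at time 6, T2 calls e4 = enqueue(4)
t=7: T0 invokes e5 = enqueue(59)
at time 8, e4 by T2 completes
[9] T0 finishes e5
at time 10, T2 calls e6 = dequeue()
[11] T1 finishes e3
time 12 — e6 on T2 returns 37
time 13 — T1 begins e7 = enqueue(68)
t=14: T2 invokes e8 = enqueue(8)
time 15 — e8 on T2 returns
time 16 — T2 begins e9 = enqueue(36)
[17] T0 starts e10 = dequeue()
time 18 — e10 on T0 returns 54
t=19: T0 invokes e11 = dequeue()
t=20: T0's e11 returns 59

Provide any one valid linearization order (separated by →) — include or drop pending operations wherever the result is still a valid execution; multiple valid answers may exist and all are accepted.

e1 → e2 → e5 → e3 → e4 → e6 → e7 → e8 → e9 → e10 → e11

step 1: e1 enqueue(37) — queue <37>
step 2: e2 enqueue(54) — queue <37,54>
step 3: e5 enqueue(59) — queue <37,54,59>
step 4: e3 enqueue(82) — queue <37,54,59,82>
step 5: e4 enqueue(4) — queue <37,54,59,82,4>
step 6: e6 dequeue() → 37 — queue <54,59,82,4>
step 7: e7 enqueue(68) (pending, included) — queue <54,59,82,4,68>
step 8: e8 enqueue(8) — queue <54,59,82,4,68,8>
step 9: e9 enqueue(36) (pending, included) — queue <54,59,82,4,68,8,36>
step 10: e10 dequeue() → 54 — queue <59,82,4,68,8,36>
step 11: e11 dequeue() → 59 — queue <82,4,68,8,36>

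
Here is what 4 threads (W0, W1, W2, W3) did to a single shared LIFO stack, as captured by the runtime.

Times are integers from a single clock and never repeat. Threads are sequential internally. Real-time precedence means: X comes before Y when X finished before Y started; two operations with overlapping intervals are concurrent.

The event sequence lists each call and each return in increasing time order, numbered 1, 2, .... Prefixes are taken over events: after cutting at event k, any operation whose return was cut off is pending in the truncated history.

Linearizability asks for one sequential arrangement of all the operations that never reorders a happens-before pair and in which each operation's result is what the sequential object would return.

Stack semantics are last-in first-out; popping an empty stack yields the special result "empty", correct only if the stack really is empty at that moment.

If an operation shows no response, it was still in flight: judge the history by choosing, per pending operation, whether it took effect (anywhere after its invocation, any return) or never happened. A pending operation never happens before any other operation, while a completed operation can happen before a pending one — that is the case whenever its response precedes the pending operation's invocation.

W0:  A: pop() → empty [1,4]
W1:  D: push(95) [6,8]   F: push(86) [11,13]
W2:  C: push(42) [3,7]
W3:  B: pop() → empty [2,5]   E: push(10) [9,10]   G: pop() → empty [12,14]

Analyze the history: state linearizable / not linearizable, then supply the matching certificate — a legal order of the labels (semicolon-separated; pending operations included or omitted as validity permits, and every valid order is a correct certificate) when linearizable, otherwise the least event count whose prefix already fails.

not linearizable — minimal violating prefix: 14 events

the violation lands at event 14, G's response at time 14: events 1..13 linearize, events 1..14 do not
real-time-consistent orders of the 7 completed operations: 16 — all fail the LIFO stack replay
take A, B, C, D, E, F, G: step 7 already fails, because G pop() → empty cannot occur there
take A, B, C, D, E, G, F: step 6 already fails, because G pop() → empty cannot occur there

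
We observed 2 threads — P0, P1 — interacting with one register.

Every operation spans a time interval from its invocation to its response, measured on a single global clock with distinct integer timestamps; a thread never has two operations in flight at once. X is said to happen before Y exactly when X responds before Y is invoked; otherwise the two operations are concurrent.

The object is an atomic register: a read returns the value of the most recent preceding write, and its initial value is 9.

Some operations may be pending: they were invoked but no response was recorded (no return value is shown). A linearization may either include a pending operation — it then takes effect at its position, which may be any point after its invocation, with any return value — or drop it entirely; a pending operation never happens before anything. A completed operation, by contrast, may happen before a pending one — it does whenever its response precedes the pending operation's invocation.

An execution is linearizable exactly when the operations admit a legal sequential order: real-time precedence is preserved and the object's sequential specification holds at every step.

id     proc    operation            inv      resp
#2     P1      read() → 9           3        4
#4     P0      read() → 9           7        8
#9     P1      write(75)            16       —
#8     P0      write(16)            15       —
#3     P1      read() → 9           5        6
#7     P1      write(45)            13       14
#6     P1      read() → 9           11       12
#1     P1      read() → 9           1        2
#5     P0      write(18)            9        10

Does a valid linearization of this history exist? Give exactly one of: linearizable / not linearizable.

not linearizable

prefix check: 1..11 passes, 1..12 fails once #6's time-12 response joins
one real-time candidate order over the 6 completed operations — the register replay rejects it
e.g. #1, #2, #3, #4, #5, #6: illegal at step 6, since #6 read() → 9 cannot apply there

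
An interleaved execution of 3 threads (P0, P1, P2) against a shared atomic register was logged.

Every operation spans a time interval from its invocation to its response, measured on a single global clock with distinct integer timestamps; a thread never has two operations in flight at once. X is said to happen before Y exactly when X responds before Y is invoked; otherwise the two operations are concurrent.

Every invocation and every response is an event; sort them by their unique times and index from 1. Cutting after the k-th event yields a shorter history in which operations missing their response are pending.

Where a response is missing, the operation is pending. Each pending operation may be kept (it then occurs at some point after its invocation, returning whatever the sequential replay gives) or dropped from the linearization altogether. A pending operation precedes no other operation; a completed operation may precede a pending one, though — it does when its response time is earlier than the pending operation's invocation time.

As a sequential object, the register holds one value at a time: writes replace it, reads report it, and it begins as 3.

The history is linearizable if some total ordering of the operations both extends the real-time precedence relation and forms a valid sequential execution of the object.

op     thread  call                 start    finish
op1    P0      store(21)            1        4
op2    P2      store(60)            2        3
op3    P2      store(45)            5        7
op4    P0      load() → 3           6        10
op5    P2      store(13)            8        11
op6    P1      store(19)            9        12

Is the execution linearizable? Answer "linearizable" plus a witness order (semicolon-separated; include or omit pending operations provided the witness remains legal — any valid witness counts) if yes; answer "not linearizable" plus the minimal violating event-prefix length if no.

cut after 9 events: linearizable; cut after 10 events (op4 responds, time 10): not linearizable
4 orders of the 4 completed atomic register ops respect real time; none is legal
completion choices over the 2 pending operations (op5, op6) were checked; none helps
sample order op1, op2, op3, op4 (pending dropped) stalls at step 4 — op4 load() → 3 has no legal effect
sample order op1, op2, op4, op3 (pending dropped) stalls at step 3 — op4 load() → 3 has no legal effect

not linearizable — minimal violating prefix: 10 events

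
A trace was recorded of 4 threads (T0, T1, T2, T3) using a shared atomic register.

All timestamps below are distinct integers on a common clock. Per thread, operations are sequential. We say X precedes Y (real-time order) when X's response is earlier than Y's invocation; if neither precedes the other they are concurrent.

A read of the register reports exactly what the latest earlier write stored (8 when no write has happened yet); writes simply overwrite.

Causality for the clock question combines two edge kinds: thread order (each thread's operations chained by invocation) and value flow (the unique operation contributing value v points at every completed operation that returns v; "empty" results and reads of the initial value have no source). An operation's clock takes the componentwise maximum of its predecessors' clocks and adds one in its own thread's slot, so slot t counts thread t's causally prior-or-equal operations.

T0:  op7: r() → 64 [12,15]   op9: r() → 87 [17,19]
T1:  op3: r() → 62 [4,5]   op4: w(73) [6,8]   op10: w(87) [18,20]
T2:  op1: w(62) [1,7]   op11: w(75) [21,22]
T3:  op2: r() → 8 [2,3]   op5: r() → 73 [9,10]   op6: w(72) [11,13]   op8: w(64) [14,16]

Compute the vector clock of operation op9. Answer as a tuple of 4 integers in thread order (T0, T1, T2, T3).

op2 (invocation 2): nothing precedes it; T3's component alone gives (0, 0, 0, 1)
op1 (invocation 1): nothing precedes it; T2's component alone gives (0, 0, 1, 0)
op11 (invocation 21): componentwise max over VC(op1)=(0, 0, 1, 0), +1 at T2, giving (0, 0, 2, 0)
op3 (invocation 4): componentwise max over VC(op1)=(0, 0, 1, 0), +1 at T1, giving (0, 1, 1, 0)
op4 (invocation 6): componentwise max over VC(op3)=(0, 1, 1, 0), +1 at T1, giving (0, 2, 1, 0)
op10 (invocation 18): componentwise max over VC(op4)=(0, 2, 1, 0), +1 at T1, giving (0, 3, 1, 0)
op5 (invocation 9): componentwise max over VC(op2)=(0, 0, 0, 1), VC(op4)=(0, 2, 1, 0), +1 at T3, giving (0, 2, 1, 2)
op6 (invocation 11): componentwise max over VC(op5)=(0, 2, 1, 2), +1 at T3, giving (0, 2, 1, 3)
op8 (invocation 14): componentwise max over VC(op6)=(0, 2, 1, 3), +1 at T3, giving (0, 2, 1, 4)
op7 (invocation 12): componentwise max over VC(op8)=(0, 2, 1, 4), +1 at T0, giving (1, 2, 1, 4)
op9 (invocation 17): componentwise max over VC(op7)=(1, 2, 1, 4), VC(op10)=(0, 3, 1, 0), +1 at T0, giving (2, 3, 1, 4)
target: VC(op9) = (2, 3, 1, 4)

(2, 3, 1, 4)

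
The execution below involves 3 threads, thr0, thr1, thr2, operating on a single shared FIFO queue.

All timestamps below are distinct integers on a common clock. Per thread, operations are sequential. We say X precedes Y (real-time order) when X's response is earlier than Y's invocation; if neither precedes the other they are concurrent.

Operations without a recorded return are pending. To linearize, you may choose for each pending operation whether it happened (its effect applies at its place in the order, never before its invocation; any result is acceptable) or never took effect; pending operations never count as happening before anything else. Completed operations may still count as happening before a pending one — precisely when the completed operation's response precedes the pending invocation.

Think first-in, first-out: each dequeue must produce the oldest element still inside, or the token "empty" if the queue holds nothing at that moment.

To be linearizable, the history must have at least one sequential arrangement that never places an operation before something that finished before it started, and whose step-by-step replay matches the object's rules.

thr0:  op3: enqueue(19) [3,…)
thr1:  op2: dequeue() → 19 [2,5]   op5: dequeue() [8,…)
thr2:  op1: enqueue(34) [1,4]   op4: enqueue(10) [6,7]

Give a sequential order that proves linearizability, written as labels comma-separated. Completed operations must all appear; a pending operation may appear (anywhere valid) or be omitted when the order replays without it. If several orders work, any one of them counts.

step 1: op3 enqueue(19) (pending, included) — queue <19>
step 2: op1 enqueue(34) — queue <19,34>
step 3: op2 dequeue() → 19 — queue <34>
step 4: op4 enqueue(10) — queue <34,10>

op3, op1, op2, op4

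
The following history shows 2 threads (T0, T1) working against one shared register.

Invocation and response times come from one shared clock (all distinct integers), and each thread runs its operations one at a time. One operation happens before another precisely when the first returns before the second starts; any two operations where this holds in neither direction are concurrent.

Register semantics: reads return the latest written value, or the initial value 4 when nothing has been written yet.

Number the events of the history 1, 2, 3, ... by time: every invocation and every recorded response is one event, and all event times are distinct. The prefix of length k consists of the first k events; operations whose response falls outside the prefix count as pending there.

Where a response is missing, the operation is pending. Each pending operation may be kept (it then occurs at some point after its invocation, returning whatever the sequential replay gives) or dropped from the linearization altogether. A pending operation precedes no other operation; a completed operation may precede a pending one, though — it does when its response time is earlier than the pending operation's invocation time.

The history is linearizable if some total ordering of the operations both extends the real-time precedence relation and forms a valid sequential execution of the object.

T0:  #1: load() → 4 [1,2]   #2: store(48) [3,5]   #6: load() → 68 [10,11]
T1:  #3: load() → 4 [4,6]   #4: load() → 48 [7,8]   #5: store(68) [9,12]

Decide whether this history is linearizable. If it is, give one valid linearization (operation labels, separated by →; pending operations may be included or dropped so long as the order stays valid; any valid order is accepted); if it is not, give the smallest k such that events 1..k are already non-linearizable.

after step 1 (#1 load() → 4): value 4
after step 2 (#3 load() → 4): value 4
after step 3 (#2 store(48)): value 48
after step 4 (#4 load() → 48): value 48
after step 5 (#5 store(68)): value 68
after step 6 (#6 load() → 68): value 68

linearizable — witness: #1 → #3 → #2 → #4 → #5 → #6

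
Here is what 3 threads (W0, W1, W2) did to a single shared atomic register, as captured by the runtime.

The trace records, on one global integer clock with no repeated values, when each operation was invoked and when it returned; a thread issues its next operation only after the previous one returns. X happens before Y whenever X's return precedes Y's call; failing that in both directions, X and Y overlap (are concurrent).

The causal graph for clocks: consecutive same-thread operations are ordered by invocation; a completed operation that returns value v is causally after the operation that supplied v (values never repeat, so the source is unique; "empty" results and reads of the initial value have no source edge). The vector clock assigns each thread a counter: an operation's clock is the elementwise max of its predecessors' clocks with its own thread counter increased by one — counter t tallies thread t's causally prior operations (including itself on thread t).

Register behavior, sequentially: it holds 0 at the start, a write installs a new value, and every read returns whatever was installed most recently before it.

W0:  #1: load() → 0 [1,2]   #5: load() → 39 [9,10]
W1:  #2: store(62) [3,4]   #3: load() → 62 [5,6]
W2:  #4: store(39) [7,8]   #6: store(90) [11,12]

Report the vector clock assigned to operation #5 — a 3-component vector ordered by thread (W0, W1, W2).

(2, 0, 1)

root op #4, invoked 7: fresh clock plus W2's own tick → (0, 0, 1)
root op #2, invoked 3: fresh clock plus W1's own tick → (0, 1, 0)
root op #1, invoked 1: fresh clock plus W0's own tick → (1, 0, 0)
#6, invoked 11, takes VC(#4)=(0, 0, 1) under max, adds 1 for W2 → (0, 0, 2)
#3, invoked 5, takes VC(#2)=(0, 1, 0) under max, adds 1 for W1 → (0, 2, 0)
#5, invoked 9, takes VC(#1)=(1, 0, 0), VC(#4)=(0, 0, 1) under max, adds 1 for W0 → (2, 0, 1)
target: VC(#5) = (2, 0, 1)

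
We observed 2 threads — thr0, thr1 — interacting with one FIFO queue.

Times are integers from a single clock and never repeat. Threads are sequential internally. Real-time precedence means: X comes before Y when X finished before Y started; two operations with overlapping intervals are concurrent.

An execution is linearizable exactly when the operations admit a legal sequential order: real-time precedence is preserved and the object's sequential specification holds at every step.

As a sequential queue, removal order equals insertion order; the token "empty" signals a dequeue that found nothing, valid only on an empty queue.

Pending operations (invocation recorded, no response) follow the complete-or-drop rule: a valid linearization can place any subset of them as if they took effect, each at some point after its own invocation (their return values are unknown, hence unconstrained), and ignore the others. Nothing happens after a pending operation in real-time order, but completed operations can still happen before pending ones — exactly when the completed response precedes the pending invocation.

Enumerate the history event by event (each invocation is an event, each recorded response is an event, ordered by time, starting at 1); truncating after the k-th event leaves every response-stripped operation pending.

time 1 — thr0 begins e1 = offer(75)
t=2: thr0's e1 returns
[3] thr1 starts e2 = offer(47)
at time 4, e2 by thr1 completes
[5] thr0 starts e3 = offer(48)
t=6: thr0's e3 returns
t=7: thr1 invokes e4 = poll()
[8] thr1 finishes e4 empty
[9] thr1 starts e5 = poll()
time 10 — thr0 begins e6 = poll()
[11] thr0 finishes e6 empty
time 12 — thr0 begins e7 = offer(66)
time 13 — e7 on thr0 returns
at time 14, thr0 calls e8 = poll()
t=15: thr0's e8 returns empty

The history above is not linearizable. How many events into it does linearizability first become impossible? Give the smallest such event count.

8

one valid order for events 1..7 is e1, e2, e3:
after step 1 (e1 offer(75)): queue <75>
after step 2 (e2 offer(47)): queue <75,47>
after step 3 (e3 offer(48)): queue <75,47,48>
event 8 — e4's response, time 8 — after it, nothing linearizes
sample order e1, e2, e3, e4 stalls at step 4 — e4 poll() → empty has no legal effect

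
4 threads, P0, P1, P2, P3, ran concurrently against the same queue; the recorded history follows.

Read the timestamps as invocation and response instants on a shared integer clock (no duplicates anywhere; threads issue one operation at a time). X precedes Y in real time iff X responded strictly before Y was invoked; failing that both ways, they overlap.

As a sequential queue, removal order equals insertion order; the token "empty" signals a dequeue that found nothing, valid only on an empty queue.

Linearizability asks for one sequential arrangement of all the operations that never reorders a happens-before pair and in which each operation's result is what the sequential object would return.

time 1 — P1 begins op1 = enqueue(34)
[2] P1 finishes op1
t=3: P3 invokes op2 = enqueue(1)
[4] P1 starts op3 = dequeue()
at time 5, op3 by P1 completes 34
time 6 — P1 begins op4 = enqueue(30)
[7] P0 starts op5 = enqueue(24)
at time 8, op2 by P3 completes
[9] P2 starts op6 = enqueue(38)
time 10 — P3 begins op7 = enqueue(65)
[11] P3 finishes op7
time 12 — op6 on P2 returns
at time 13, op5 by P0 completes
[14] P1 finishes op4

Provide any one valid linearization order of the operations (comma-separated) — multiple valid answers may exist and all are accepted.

op1, op2, op3, op4, op5, op6, op7

step 1: op1 enqueue(34) — queue <34>
step 2: op2 enqueue(1) — queue <34,1>
step 3: op3 dequeue() → 34 — queue <1>
step 4: op4 enqueue(30) — queue <1,30>
step 5: op5 enqueue(24) — queue <1,30,24>
step 6: op6 enqueue(38) — queue <1,30,24,38>
step 7: op7 enqueue(65) — queue <1,30,24,38,65>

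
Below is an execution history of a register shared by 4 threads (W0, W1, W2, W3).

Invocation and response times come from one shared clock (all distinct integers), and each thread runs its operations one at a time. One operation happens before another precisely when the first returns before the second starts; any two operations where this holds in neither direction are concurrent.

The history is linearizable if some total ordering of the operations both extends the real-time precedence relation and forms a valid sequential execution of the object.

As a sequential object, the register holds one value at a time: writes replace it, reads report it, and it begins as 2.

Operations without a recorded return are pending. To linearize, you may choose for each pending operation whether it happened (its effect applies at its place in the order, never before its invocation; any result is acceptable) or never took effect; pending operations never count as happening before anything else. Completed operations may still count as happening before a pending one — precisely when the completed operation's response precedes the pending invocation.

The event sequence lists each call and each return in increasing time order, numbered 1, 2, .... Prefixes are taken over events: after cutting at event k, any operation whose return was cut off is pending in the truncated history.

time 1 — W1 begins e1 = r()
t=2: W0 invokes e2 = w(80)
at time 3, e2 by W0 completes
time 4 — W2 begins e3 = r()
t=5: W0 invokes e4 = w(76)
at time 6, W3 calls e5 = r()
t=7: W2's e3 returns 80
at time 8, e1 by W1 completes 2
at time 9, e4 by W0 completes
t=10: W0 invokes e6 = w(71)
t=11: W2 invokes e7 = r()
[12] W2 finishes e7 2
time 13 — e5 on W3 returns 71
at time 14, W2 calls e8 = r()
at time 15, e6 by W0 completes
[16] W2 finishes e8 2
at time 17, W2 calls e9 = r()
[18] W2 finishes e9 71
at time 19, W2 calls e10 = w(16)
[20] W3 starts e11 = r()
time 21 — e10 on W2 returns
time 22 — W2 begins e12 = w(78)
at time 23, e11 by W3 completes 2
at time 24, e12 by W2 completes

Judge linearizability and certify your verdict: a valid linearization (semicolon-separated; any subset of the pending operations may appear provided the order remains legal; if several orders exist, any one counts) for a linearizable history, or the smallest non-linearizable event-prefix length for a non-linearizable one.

not linearizable — minimal violating prefix: 12 events

cut after 11 events: linearizable; cut after 12 events (e7 responds, time 12): not linearizable
5 completed operations, 8 real-time-consistent orders — every register replay fails
completion choices over the 2 pending operations (e5, e6) were checked; none helps
for example e1, e2, e3, e4, e7 (pending dropped) fails at step 5: e7 r() → 2 is not legal there
for example e1, e2, e4, e3, e7 (pending dropped) fails at step 4: e3 r() → 80 is not legal there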